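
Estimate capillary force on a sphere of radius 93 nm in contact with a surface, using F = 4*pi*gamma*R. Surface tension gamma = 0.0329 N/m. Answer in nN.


Convert radius: R = 93 nm = 9.3e-08 m
F = 4 * pi * gamma * R
F = 4 * pi * 0.0329 * 9.3e-08
F = 3.84493e-08 N = 38.4493 nN

38.4493


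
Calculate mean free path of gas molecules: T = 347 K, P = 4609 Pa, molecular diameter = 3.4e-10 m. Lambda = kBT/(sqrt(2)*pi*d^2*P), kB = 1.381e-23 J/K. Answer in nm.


Mean free path: lambda = kB*T / (sqrt(2) * pi * d^2 * P)
lambda = 1.381e-23 * 347 / (sqrt(2) * pi * (3.4e-10)^2 * 4609)
lambda = 2.02439e-06 m
lambda = 2024.39 nm

2024.39


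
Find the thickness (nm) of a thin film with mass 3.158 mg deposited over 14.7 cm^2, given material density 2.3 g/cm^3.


Convert: m = 3.158 mg = 3.1580e-06 kg, A = 14.7 cm^2 = 1.4700e-03 m^2, rho = 2.3 g/cm^3 = 2300 kg/m^3
t = m / (A * rho)
t = 3.1580e-06 / (1.4700e-03 * 2300)
t = 9.3404e-07 m = 934.0 nm

934.0


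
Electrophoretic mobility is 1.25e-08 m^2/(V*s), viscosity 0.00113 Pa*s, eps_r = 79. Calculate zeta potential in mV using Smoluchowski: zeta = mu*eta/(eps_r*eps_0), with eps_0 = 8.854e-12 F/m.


Smoluchowski equation: zeta = mu * eta / (eps_r * eps_0)
zeta = 1.25e-08 * 0.00113 / (79 * 8.854e-12)
zeta = 0.020194 V = 20.19 mV

20.19


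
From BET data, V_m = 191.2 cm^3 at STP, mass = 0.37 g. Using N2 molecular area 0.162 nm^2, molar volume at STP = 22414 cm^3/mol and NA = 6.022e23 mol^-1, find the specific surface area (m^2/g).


Number of moles in monolayer = V_m / 22414 = 191.2 / 22414 = 0.00853038
Number of molecules = moles * NA = 0.00853038 * 6.022e23
SA = molecules * sigma / mass
SA = (191.2 / 22414) * 6.022e23 * 0.162e-18 / 0.37
SA = 2249.2 m^2/g

2249.2


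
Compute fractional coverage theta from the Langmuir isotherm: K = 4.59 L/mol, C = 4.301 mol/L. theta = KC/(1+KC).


Langmuir isotherm: theta = K*C / (1 + K*C)
K*C = 4.59 * 4.301 = 19.74159
theta = 19.74159 / (1 + 19.74159) = 19.74159 / 20.74159
theta = 0.9518

0.9518


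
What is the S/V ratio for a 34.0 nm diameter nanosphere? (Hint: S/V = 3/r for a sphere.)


Radius r = 34.0/2 = 17 nm
S/V = 3 / r = 3 / 17
S/V = 0.1765 nm^-1

0.1765


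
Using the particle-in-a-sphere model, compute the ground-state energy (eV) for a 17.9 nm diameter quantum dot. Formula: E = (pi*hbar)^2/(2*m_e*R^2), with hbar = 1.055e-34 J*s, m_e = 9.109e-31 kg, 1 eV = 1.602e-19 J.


Radius R = 17.9/2 = 8.95 nm = 8.95e-09 m
E = (pi * 1.055e-34)^2 / (2 * 9.109e-31 * (8.95e-09)^2)
E(J) = 7.52762e-22
E = E(J) / 1.602e-19 = 0.0047 eV

0.0047


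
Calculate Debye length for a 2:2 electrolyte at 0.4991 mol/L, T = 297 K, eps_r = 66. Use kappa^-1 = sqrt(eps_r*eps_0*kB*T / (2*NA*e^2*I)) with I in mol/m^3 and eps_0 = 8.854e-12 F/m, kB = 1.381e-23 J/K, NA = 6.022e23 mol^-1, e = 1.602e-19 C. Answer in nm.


Ionic strength I = 0.4991 * 2^2 * 1000 = 1996.4 mol/m^3
kappa^-1 = sqrt(66 * 8.854e-12 * 1.381e-23 * 297 / (2 * 6.022e23 * (1.602e-19)^2 * 1996.4))
kappa^-1 = 0.197 nm

0.197


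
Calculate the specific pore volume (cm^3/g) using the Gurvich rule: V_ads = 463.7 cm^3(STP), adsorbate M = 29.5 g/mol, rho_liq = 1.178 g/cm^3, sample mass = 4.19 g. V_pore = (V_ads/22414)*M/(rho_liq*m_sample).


Moles adsorbed n = V_ads / 22414 = 463.7 / 22414 = 2.068796e-02 mol
Liquid volume V_liq = n * M / rho_liq = 2.068796e-02 * 29.5 / 1.178 = 0.51808 cm^3
Specific pore volume V_pore = V_liq / m_sample = 0.51808 / 4.19
V_pore = 0.1236 cm^3/g

0.1236


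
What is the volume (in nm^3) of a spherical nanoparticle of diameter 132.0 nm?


Radius r = 132.0/2 = 66 nm
Volume V = (4/3) * pi * r^3
V = (4/3) * pi * (66)^3
V = 1204260.43 nm^3

1204260.43


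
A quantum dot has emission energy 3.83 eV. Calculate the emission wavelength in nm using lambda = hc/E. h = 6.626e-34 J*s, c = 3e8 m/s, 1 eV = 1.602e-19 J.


Convert energy: E = 3.83 eV = 3.83 * 1.602e-19 = 6.13566e-19 J
lambda = h*c / E = 6.626e-34 * 3e8 / 6.13566e-19
lambda = 3.23975e-07 m = 324.0 nm

324.0


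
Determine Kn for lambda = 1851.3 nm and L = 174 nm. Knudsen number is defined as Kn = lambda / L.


Knudsen number Kn = lambda / L
Kn = 1851.3 / 174
Kn = 10.6397

10.6397


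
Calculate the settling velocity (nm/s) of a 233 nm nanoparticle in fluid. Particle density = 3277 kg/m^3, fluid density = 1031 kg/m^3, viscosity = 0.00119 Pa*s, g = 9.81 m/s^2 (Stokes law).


Radius R = 233/2 nm = 1.165e-07 m
Density difference = 3277 - 1031 = 2246 kg/m^3
v = 2 * R^2 * (rho_p - rho_f) * g / (9 * eta)
v = 2 * (1.165e-07)^2 * 2246 * 9.81 / (9 * 0.00119)
v = 5.58433e-08 m/s = 55.8433 nm/s

55.8433


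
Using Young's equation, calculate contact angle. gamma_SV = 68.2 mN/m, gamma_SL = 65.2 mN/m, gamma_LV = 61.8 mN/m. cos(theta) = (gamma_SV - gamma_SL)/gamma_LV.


cos(theta) = (gamma_SV - gamma_SL) / gamma_LV
cos(theta) = (68.2 - 65.2) / 61.8
cos(theta) = 0.048544
theta = arccos(0.048544) = 87.22 degrees

87.22


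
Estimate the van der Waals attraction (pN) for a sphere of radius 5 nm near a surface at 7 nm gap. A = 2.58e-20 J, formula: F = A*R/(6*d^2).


Convert to SI: R = 5 nm = 5e-09 m, d = 7 nm = 7e-09 m
F = A * R / (6 * d^2)
F = 2.58e-20 * 5e-09 / (6 * (7e-09)^2)
F = 4.38776e-13 N = 0.439 pN

0.439


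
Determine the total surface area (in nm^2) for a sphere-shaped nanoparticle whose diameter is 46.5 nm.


Radius r = 46.5/2 = 23.25 nm
Surface area SA = 4 * pi * r^2
SA = 4 * pi * (23.25)^2
SA = 6792.91 nm^2

6792.91


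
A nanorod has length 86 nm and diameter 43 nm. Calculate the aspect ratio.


Aspect ratio AR = length / diameter
AR = 86 / 43
AR = 2.0

2.0


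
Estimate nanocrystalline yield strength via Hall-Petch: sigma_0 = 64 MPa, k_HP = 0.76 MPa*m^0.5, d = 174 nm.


d = 174 nm = 1.74e-07 m
sqrt(d) = 0.0004171331
Hall-Petch contribution = k / sqrt(d) = 0.76 / 0.0004171331 = 1822.0 MPa
sigma = sigma_0 + k/sqrt(d) = 64 + 1822.0 = 1886.0 MPa

1886.0


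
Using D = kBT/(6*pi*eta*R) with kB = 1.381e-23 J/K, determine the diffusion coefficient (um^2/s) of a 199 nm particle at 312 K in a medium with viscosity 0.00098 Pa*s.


Radius R = 199/2 = 99.5 nm = 9.95e-08 m
D = kB*T / (6*pi*eta*R)
D = 1.381e-23 * 312 / (6 * pi * 0.00098 * 9.95e-08)
D = 2.34422e-12 m^2/s = 2.344 um^2/s

2.344


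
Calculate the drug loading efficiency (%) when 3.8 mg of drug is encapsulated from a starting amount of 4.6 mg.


Drug loading efficiency = (drug loaded / drug initial) * 100
DLE = 3.8 / 4.6 * 100
DLE = 0.8261 * 100
DLE = 82.61%

82.61


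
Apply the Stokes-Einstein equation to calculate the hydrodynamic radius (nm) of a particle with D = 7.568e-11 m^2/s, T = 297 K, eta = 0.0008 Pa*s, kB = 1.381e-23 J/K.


Stokes-Einstein: R = kB*T / (6*pi*eta*D)
R = 1.381e-23 * 297 / (6 * pi * 0.0008 * 7.568e-11)
R = 3.594e-09 m = 3.59 nm

3.59


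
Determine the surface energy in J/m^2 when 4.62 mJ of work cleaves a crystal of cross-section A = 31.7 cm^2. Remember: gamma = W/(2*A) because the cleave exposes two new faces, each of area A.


Convert: A = 31.7 cm^2 = 0.00317 m^2, W = 4.62 mJ = 0.00462 J
Cleaving exposes two faces of area A, so total new surface = 2*A and gamma = W / (2*A)
gamma = 0.00462 / (2 * 0.00317)
gamma = 0.729 J/m^2

0.729


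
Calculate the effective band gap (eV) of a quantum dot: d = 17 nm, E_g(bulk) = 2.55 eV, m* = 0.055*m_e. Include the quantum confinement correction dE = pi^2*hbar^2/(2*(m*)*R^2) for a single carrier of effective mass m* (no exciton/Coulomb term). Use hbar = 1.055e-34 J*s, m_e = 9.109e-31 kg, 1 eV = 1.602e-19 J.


Radius R = 17/2 nm = 8.5e-09 m
Confinement energy dE = pi^2 * hbar^2 / (2 * m_eff * m_e * R^2)
dE = pi^2 * (1.055e-34)^2 / (2 * 0.055 * 9.109e-31 * (8.5e-09)^2) J, divided by 1.602e-19 J/eV
dE = 0.0947 eV
Total band gap = E_g(bulk) + dE = 2.55 + 0.0947 = 2.6447 eV

2.6447


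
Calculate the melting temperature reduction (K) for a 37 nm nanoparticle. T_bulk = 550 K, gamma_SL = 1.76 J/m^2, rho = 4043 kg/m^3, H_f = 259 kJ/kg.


Radius R = 37/2 = 18.5 nm = 1.85e-08 m
Convert H_f = 259 kJ/kg = 259000 J/kg
dT = 2 * gamma_SL * T_bulk / (rho * H_f * R)
dT = 2 * 1.76 * 550 / (4043 * 259000 * 1.85e-08)
dT = 99.9 K

99.9


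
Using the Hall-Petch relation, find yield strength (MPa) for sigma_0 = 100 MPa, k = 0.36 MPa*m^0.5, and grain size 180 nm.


d = 180 nm = 1.8e-07 m
sqrt(d) = 0.0004242641
Hall-Petch contribution = k / sqrt(d) = 0.36 / 0.0004242641 = 848.5 MPa
sigma = sigma_0 + k/sqrt(d) = 100 + 848.5 = 948.5 MPa

948.5


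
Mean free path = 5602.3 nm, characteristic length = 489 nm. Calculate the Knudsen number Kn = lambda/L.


Knudsen number Kn = lambda / L
Kn = 5602.3 / 489
Kn = 11.4566

11.4566


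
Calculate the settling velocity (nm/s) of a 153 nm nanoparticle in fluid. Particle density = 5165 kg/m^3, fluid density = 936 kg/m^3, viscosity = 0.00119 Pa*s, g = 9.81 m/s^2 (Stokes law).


Radius R = 153/2 nm = 7.65e-08 m
Density difference = 5165 - 936 = 4229 kg/m^3
v = 2 * R^2 * (rho_p - rho_f) * g / (9 * eta)
v = 2 * (7.65e-08)^2 * 4229 * 9.81 / (9 * 0.00119)
v = 4.53388e-08 m/s = 45.3388 nm/s

45.3388


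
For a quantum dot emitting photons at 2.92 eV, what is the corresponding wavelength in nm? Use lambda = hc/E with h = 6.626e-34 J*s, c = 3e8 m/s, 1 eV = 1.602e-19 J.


Convert energy: E = 2.92 eV = 2.92 * 1.602e-19 = 4.67784e-19 J
lambda = h*c / E = 6.626e-34 * 3e8 / 4.67784e-19
lambda = 4.2494e-07 m = 424.9 nm

424.9


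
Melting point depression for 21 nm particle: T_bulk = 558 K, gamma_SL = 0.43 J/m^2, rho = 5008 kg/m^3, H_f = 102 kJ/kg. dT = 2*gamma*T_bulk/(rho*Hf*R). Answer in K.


Radius R = 21/2 = 10.5 nm = 1.05e-08 m
Convert H_f = 102 kJ/kg = 102000 J/kg
dT = 2 * gamma_SL * T_bulk / (rho * H_f * R)
dT = 2 * 0.43 * 558 / (5008 * 102000 * 1.05e-08)
dT = 89.5 K

89.5


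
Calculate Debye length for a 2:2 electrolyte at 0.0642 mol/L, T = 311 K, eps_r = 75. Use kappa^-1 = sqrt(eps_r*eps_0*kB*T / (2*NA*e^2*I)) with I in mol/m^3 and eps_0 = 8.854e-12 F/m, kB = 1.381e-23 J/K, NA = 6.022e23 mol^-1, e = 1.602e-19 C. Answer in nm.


Ionic strength I = 0.0642 * 2^2 * 1000 = 256.8 mol/m^3
kappa^-1 = sqrt(75 * 8.854e-12 * 1.381e-23 * 311 / (2 * 6.022e23 * (1.602e-19)^2 * 256.8))
kappa^-1 = 0.599 nm

0.599


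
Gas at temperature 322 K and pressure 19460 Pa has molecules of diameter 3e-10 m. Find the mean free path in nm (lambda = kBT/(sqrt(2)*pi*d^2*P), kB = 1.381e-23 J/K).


Mean free path: lambda = kB*T / (sqrt(2) * pi * d^2 * P)
lambda = 1.381e-23 * 322 / (sqrt(2) * pi * (3e-10)^2 * 19460)
lambda = 5.71478e-07 m
lambda = 571.48 nm

571.48


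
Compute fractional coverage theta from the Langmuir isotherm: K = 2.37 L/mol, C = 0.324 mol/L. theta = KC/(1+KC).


Langmuir isotherm: theta = K*C / (1 + K*C)
K*C = 2.37 * 0.324 = 0.76788
theta = 0.76788 / (1 + 0.76788) = 0.76788 / 1.76788
theta = 0.4344

0.4344


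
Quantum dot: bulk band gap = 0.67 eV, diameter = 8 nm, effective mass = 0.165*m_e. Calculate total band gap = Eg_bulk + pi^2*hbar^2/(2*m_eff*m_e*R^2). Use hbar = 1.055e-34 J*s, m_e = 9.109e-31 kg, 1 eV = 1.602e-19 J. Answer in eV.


Radius R = 8/2 nm = 4e-09 m
Confinement energy dE = pi^2 * hbar^2 / (2 * m_eff * m_e * R^2)
dE = pi^2 * (1.055e-34)^2 / (2 * 0.165 * 9.109e-31 * (4e-09)^2) J, divided by 1.602e-19 J/eV
dE = 0.1426 eV
Total band gap = E_g(bulk) + dE = 0.67 + 0.1426 = 0.8126 eV

0.8126


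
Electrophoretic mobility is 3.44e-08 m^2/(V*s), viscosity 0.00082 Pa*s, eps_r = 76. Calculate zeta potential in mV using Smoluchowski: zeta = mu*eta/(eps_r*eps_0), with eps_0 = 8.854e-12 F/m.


Smoluchowski equation: zeta = mu * eta / (eps_r * eps_0)
zeta = 3.44e-08 * 0.00082 / (76 * 8.854e-12)
zeta = 0.04192 V = 41.92 mV

41.92


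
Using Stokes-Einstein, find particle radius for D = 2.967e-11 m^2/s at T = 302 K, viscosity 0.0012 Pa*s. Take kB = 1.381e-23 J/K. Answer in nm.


Stokes-Einstein: R = kB*T / (6*pi*eta*D)
R = 1.381e-23 * 302 / (6 * pi * 0.0012 * 2.967e-11)
R = 6.21442e-09 m = 6.21 nm

6.21


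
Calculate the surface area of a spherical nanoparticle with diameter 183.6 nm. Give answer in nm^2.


Radius r = 183.6/2 = 91.8 nm
Surface area SA = 4 * pi * r^2
SA = 4 * pi * (91.8)^2
SA = 105899.82 nm^2

105899.82


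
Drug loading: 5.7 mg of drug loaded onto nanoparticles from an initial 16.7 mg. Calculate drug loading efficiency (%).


Drug loading efficiency = (drug loaded / drug initial) * 100
DLE = 5.7 / 16.7 * 100
DLE = 0.3413 * 100
DLE = 34.13%

34.13


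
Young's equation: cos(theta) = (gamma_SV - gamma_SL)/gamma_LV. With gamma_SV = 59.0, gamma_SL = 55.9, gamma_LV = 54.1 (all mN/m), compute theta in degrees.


cos(theta) = (gamma_SV - gamma_SL) / gamma_LV
cos(theta) = (59.0 - 55.9) / 54.1
cos(theta) = 0.057301
theta = arccos(0.057301) = 86.72 degrees

86.72


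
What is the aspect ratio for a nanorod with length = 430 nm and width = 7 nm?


Aspect ratio AR = length / diameter
AR = 430 / 7
AR = 61.43

61.43


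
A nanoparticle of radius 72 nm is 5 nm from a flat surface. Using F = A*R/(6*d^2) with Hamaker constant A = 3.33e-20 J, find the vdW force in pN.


Convert to SI: R = 72 nm = 7.2e-08 m, d = 5 nm = 5e-09 m
F = A * R / (6 * d^2)
F = 3.33e-20 * 7.2e-08 / (6 * (5e-09)^2)
F = 1.5984e-11 N = 15.984 pN

15.984


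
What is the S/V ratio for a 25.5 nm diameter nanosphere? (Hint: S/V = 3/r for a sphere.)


Radius r = 25.5/2 = 12.75 nm
S/V = 3 / r = 3 / 12.75
S/V = 0.2353 nm^-1

0.2353


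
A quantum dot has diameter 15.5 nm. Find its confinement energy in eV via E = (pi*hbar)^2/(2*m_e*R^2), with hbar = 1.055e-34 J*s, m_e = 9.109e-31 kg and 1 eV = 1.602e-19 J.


Radius R = 15.5/2 = 7.75 nm = 7.75e-09 m
E = (pi * 1.055e-34)^2 / (2 * 9.109e-31 * (7.75e-09)^2)
E(J) = 1.00392e-21
E = E(J) / 1.602e-19 = 0.0063 eV

0.0063


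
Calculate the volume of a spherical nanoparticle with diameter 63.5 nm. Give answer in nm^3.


Radius r = 63.5/2 = 31.75 nm
Volume V = (4/3) * pi * r^3
V = (4/3) * pi * (31.75)^3
V = 134066.35 nm^3

134066.35


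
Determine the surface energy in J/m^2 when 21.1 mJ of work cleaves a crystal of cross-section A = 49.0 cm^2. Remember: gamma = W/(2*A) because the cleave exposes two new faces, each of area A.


Convert: A = 49.0 cm^2 = 0.0049 m^2, W = 21.1 mJ = 0.0211 J
Cleaving exposes two faces of area A, so total new surface = 2*A and gamma = W / (2*A)
gamma = 0.0211 / (2 * 0.0049)
gamma = 2.153 J/m^2

2.153


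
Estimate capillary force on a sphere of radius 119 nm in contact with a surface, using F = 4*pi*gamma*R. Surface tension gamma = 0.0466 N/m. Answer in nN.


Convert radius: R = 119 nm = 1.19e-07 m
F = 4 * pi * gamma * R
F = 4 * pi * 0.0466 * 1.19e-07
F = 6.96856e-08 N = 69.6856 nN

69.6856


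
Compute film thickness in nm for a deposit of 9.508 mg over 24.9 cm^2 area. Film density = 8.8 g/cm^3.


Convert: m = 9.508 mg = 9.5080e-06 kg, A = 24.9 cm^2 = 2.4900e-03 m^2, rho = 8.8 g/cm^3 = 8800 kg/m^3
t = m / (A * rho)
t = 9.5080e-06 / (2.4900e-03 * 8800)
t = 4.3392e-07 m = 433.9 nm

433.9


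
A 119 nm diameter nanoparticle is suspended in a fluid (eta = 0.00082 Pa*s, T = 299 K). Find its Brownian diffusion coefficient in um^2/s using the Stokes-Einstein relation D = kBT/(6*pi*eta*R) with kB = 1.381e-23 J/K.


Radius R = 119/2 = 59.5 nm = 5.95e-08 m
D = kB*T / (6*pi*eta*R)
D = 1.381e-23 * 299 / (6 * pi * 0.00082 * 5.95e-08)
D = 4.48986e-12 m^2/s = 4.49 um^2/s

4.49


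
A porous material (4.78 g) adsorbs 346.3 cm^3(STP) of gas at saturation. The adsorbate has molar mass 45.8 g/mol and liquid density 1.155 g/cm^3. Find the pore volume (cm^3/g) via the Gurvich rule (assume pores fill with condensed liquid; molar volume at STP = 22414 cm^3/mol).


Moles adsorbed n = V_ads / 22414 = 346.3 / 22414 = 1.545017e-02 mol
Liquid volume V_liq = n * M / rho_liq = 1.545017e-02 * 45.8 / 1.155 = 0.61266 cm^3
Specific pore volume V_pore = V_liq / m_sample = 0.61266 / 4.78
V_pore = 0.1282 cm^3/g

0.1282


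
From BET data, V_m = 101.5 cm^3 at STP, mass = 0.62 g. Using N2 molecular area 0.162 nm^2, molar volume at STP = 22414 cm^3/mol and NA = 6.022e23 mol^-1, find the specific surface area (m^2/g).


Number of moles in monolayer = V_m / 22414 = 101.5 / 22414 = 0.00452842
Number of molecules = moles * NA = 0.00452842 * 6.022e23
SA = molecules * sigma / mass
SA = (101.5 / 22414) * 6.022e23 * 0.162e-18 / 0.62
SA = 712.5 m^2/g

712.5


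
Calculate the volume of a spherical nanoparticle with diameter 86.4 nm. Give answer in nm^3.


Radius r = 86.4/2 = 43.2 nm
Volume V = (4/3) * pi * r^3
V = (4/3) * pi * (43.2)^3
V = 337706.83 nm^3

337706.83


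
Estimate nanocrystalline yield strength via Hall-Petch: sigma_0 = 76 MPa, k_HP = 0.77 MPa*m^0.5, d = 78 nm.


d = 78 nm = 7.8e-08 m
sqrt(d) = 0.0002792848
Hall-Petch contribution = k / sqrt(d) = 0.77 / 0.0002792848 = 2757.0 MPa
sigma = sigma_0 + k/sqrt(d) = 76 + 2757.0 = 2833.0 MPa

2833.0


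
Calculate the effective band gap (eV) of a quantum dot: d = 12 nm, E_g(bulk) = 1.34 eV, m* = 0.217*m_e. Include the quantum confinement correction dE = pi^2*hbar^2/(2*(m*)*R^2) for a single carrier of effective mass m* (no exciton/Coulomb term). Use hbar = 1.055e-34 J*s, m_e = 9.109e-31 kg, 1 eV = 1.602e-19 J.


Radius R = 12/2 nm = 6e-09 m
Confinement energy dE = pi^2 * hbar^2 / (2 * m_eff * m_e * R^2)
dE = pi^2 * (1.055e-34)^2 / (2 * 0.217 * 9.109e-31 * (6e-09)^2) J, divided by 1.602e-19 J/eV
dE = 0.0482 eV
Total band gap = E_g(bulk) + dE = 1.34 + 0.0482 = 1.3882 eV

1.3882


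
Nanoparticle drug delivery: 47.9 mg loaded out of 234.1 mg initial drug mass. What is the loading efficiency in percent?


Drug loading efficiency = (drug loaded / drug initial) * 100
DLE = 47.9 / 234.1 * 100
DLE = 0.2046 * 100
DLE = 20.46%

20.46


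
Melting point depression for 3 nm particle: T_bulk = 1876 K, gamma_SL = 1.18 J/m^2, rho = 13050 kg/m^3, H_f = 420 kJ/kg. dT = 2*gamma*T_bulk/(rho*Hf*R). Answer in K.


Radius R = 3/2 = 1.5 nm = 1.5e-09 m
Convert H_f = 420 kJ/kg = 420000 J/kg
dT = 2 * gamma_SL * T_bulk / (rho * H_f * R)
dT = 2 * 1.18 * 1876 / (13050 * 420000 * 1.5e-09)
dT = 538.5 K

538.5


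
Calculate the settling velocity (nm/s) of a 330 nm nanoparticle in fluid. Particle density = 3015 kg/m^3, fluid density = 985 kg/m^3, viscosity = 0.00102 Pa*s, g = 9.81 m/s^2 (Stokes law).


Radius R = 330/2 nm = 1.65e-07 m
Density difference = 3015 - 985 = 2030 kg/m^3
v = 2 * R^2 * (rho_p - rho_f) * g / (9 * eta)
v = 2 * (1.65e-07)^2 * 2030 * 9.81 / (9 * 0.00102)
v = 1.18119e-07 m/s = 118.1191 nm/s

118.1191


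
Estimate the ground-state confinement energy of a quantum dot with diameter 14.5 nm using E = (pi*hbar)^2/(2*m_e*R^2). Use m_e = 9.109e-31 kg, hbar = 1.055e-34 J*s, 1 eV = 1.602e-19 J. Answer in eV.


Radius R = 14.5/2 = 7.25 nm = 7.25e-09 m
E = (pi * 1.055e-34)^2 / (2 * 9.109e-31 * (7.25e-09)^2)
E(J) = 1.14717e-21
E = E(J) / 1.602e-19 = 0.0072 eV

0.0072


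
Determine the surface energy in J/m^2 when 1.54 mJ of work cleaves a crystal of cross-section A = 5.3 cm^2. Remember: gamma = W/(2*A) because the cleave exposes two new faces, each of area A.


Convert: A = 5.3 cm^2 = 0.00053 m^2, W = 1.54 mJ = 0.00154 J
Cleaving exposes two faces of area A, so total new surface = 2*A and gamma = W / (2*A)
gamma = 0.00154 / (2 * 0.00053)
gamma = 1.453 J/m^2

1.453


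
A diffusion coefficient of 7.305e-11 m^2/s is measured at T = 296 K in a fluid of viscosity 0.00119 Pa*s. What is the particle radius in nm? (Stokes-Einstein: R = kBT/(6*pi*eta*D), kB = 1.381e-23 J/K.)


Stokes-Einstein: R = kB*T / (6*pi*eta*D)
R = 1.381e-23 * 296 / (6 * pi * 0.00119 * 7.305e-11)
R = 2.49469e-09 m = 2.49 nm

2.49


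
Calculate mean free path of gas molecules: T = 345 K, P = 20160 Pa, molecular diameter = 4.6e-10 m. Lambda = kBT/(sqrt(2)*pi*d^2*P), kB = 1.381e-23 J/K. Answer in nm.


Mean free path: lambda = kB*T / (sqrt(2) * pi * d^2 * P)
lambda = 1.381e-23 * 345 / (sqrt(2) * pi * (4.6e-10)^2 * 20160)
lambda = 2.51386e-07 m
lambda = 251.39 nm

251.39


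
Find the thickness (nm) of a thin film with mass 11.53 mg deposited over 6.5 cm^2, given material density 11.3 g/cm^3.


Convert: m = 11.53 mg = 1.1530e-05 kg, A = 6.5 cm^2 = 6.5000e-04 m^2, rho = 11.3 g/cm^3 = 11300 kg/m^3
t = m / (A * rho)
t = 1.1530e-05 / (6.5000e-04 * 11300)
t = 1.5698e-06 m = 1569.8 nm

1569.8


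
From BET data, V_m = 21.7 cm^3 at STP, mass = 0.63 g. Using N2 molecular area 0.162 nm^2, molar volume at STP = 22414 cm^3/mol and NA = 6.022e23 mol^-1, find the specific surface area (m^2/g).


Number of moles in monolayer = V_m / 22414 = 21.7 / 22414 = 0.00096814
Number of molecules = moles * NA = 0.00096814 * 6.022e23
SA = molecules * sigma / mass
SA = (21.7 / 22414) * 6.022e23 * 0.162e-18 / 0.63
SA = 149.9 m^2/g

149.9


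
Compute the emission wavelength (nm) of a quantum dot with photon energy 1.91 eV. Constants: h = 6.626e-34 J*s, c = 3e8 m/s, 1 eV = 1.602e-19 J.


Convert energy: E = 1.91 eV = 1.91 * 1.602e-19 = 3.05982e-19 J
lambda = h*c / E = 6.626e-34 * 3e8 / 3.05982e-19
lambda = 6.49646e-07 m = 649.6 nm

649.6


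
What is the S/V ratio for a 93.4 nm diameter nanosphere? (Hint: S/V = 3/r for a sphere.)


Radius r = 93.4/2 = 46.7 nm
S/V = 3 / r = 3 / 46.7
S/V = 0.0642 nm^-1

0.0642


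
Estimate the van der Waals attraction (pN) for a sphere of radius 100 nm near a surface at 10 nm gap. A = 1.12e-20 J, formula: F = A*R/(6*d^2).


Convert to SI: R = 100 nm = 1e-07 m, d = 10 nm = 1e-08 m
F = A * R / (6 * d^2)
F = 1.12e-20 * 1e-07 / (6 * (1e-08)^2)
F = 1.86667e-12 N = 1.867 pN

1.867


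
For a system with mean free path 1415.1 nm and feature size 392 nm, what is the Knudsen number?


Knudsen number Kn = lambda / L
Kn = 1415.1 / 392
Kn = 3.6099

3.6099


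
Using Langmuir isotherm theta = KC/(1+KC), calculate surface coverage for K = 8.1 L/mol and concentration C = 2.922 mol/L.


Langmuir isotherm: theta = K*C / (1 + K*C)
K*C = 8.1 * 2.922 = 23.6682
theta = 23.6682 / (1 + 23.6682) = 23.6682 / 24.6682
theta = 0.9595

0.9595


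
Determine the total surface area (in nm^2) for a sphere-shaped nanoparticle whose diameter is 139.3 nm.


Radius r = 139.3/2 = 69.65 nm
Surface area SA = 4 * pi * r^2
SA = 4 * pi * (69.65)^2
SA = 60961.0 nm^2

60961.0


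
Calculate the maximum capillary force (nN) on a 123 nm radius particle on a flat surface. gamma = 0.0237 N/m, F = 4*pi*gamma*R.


Convert radius: R = 123 nm = 1.23e-07 m
F = 4 * pi * gamma * R
F = 4 * pi * 0.0237 * 1.23e-07
F = 3.66322e-08 N = 36.6322 nN

36.6322


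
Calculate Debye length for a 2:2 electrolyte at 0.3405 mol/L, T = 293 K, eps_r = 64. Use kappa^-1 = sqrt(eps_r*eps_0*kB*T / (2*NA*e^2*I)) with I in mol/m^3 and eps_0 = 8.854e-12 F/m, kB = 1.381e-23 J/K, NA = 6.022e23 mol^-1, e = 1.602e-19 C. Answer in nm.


Ionic strength I = 0.3405 * 2^2 * 1000 = 1362 mol/m^3
kappa^-1 = sqrt(64 * 8.854e-12 * 1.381e-23 * 293 / (2 * 6.022e23 * (1.602e-19)^2 * 1362))
kappa^-1 = 0.233 nm

0.233


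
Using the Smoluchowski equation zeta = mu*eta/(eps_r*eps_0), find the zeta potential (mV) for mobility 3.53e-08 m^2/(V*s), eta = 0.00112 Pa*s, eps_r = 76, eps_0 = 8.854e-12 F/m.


Smoluchowski equation: zeta = mu * eta / (eps_r * eps_0)
zeta = 3.53e-08 * 0.00112 / (76 * 8.854e-12)
zeta = 0.058754 V = 58.75 mV

58.75


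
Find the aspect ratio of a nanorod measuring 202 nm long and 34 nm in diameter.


Aspect ratio AR = length / diameter
AR = 202 / 34
AR = 5.94

5.94


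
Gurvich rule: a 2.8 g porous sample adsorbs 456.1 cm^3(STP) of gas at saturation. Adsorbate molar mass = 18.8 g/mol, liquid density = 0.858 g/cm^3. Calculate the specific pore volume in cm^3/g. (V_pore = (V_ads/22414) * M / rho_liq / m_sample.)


Moles adsorbed n = V_ads / 22414 = 456.1 / 22414 = 2.034889e-02 mol
Liquid volume V_liq = n * M / rho_liq = 2.034889e-02 * 18.8 / 0.858 = 0.44587 cm^3
Specific pore volume V_pore = V_liq / m_sample = 0.44587 / 2.8
V_pore = 0.1592 cm^3/g

0.1592


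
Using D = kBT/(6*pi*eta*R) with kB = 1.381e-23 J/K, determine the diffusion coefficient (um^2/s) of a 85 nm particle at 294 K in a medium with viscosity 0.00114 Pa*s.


Radius R = 85/2 = 42.5 nm = 4.25e-08 m
D = kB*T / (6*pi*eta*R)
D = 1.381e-23 * 294 / (6 * pi * 0.00114 * 4.25e-08)
D = 4.44576e-12 m^2/s = 4.446 um^2/s

4.446


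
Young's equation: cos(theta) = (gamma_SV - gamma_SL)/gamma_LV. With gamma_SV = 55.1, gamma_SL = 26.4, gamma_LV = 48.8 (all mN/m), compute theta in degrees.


cos(theta) = (gamma_SV - gamma_SL) / gamma_LV
cos(theta) = (55.1 - 26.4) / 48.8
cos(theta) = 0.588115
theta = arccos(0.588115) = 53.98 degrees

53.98


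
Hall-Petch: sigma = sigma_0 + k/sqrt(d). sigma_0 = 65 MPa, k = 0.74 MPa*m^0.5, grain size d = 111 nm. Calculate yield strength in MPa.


d = 111 nm = 1.11e-07 m
sqrt(d) = 0.0003331666
Hall-Petch contribution = k / sqrt(d) = 0.74 / 0.0003331666 = 2221.1 MPa
sigma = sigma_0 + k/sqrt(d) = 65 + 2221.1 = 2286.1 MPa

2286.1


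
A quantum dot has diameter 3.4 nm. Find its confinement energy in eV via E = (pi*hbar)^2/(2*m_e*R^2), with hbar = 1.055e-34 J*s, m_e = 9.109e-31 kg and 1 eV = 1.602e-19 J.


Radius R = 3.4/2 = 1.7 nm = 1.7e-09 m
E = (pi * 1.055e-34)^2 / (2 * 9.109e-31 * (1.7e-09)^2)
E(J) = 2.08644e-20
E = E(J) / 1.602e-19 = 0.1302 eV

0.1302


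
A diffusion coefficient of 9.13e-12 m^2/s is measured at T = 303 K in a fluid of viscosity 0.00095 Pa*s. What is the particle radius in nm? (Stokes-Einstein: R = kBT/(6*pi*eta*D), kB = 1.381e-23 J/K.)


Stokes-Einstein: R = kB*T / (6*pi*eta*D)
R = 1.381e-23 * 303 / (6 * pi * 0.00095 * 9.13e-12)
R = 2.55942e-08 m = 25.59 nm

25.59


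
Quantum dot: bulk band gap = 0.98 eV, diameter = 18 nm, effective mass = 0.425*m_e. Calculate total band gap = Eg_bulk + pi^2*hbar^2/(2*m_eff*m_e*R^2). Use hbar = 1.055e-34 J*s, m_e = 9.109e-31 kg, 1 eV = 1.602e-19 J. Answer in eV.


Radius R = 18/2 nm = 9e-09 m
Confinement energy dE = pi^2 * hbar^2 / (2 * m_eff * m_e * R^2)
dE = pi^2 * (1.055e-34)^2 / (2 * 0.425 * 9.109e-31 * (9e-09)^2) J, divided by 1.602e-19 J/eV
dE = 0.0109 eV
Total band gap = E_g(bulk) + dE = 0.98 + 0.0109 = 0.9909 eV

0.9909


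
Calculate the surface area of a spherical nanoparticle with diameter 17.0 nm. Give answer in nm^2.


Radius r = 17.0/2 = 8.5 nm
Surface area SA = 4 * pi * r^2
SA = 4 * pi * (8.5)^2
SA = 907.92 nm^2

907.92


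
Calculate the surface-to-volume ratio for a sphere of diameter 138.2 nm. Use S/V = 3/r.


Radius r = 138.2/2 = 69.1 nm
S/V = 3 / r = 3 / 69.1
S/V = 0.0434 nm^-1

0.0434


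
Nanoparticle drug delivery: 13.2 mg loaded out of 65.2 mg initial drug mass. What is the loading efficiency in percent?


Drug loading efficiency = (drug loaded / drug initial) * 100
DLE = 13.2 / 65.2 * 100
DLE = 0.2025 * 100
DLE = 20.25%

20.25


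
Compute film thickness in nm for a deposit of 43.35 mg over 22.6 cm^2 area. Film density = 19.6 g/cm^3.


Convert: m = 43.35 mg = 4.3350e-05 kg, A = 22.6 cm^2 = 2.2600e-03 m^2, rho = 19.6 g/cm^3 = 19600 kg/m^3
t = m / (A * rho)
t = 4.3350e-05 / (2.2600e-03 * 19600)
t = 9.7864e-07 m = 978.6 nm

978.6


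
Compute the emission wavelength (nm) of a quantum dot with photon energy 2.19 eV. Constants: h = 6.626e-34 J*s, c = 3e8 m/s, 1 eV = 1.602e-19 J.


Convert energy: E = 2.19 eV = 2.19 * 1.602e-19 = 3.50838e-19 J
lambda = h*c / E = 6.626e-34 * 3e8 / 3.50838e-19
lambda = 5.66586e-07 m = 566.6 nm

566.6


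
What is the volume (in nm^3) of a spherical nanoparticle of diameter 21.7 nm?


Radius r = 21.7/2 = 10.85 nm
Volume V = (4/3) * pi * r^3
V = (4/3) * pi * (10.85)^3
V = 5350.3 nm^3

5350.3


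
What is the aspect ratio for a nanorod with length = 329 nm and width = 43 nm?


Aspect ratio AR = length / diameter
AR = 329 / 43
AR = 7.65

7.65


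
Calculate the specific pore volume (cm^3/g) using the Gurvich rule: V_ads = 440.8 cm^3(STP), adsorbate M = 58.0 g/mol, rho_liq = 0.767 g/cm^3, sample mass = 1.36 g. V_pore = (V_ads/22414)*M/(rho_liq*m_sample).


Moles adsorbed n = V_ads / 22414 = 440.8 / 22414 = 1.966628e-02 mol
Liquid volume V_liq = n * M / rho_liq = 1.966628e-02 * 58.0 / 0.767 = 1.48715 cm^3
Specific pore volume V_pore = V_liq / m_sample = 1.48715 / 1.36
V_pore = 1.0935 cm^3/g

1.0935


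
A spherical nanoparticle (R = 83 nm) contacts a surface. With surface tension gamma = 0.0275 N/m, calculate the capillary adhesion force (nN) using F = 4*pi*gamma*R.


Convert radius: R = 83 nm = 8.3e-08 m
F = 4 * pi * gamma * R
F = 4 * pi * 0.0275 * 8.3e-08
F = 2.86827e-08 N = 28.6827 nN

28.6827


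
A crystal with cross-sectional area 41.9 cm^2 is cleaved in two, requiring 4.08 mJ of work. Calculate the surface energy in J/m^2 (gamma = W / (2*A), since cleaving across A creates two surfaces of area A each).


Convert: A = 41.9 cm^2 = 0.00419 m^2, W = 4.08 mJ = 0.00408 J
Cleaving exposes two faces of area A, so total new surface = 2*A and gamma = W / (2*A)
gamma = 0.00408 / (2 * 0.00419)
gamma = 0.487 J/m^2

0.487


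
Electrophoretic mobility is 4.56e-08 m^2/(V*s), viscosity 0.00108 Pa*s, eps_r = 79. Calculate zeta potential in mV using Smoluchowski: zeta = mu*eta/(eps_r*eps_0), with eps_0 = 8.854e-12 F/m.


Smoluchowski equation: zeta = mu * eta / (eps_r * eps_0)
zeta = 4.56e-08 * 0.00108 / (79 * 8.854e-12)
zeta = 0.070408 V = 70.41 mV

70.41


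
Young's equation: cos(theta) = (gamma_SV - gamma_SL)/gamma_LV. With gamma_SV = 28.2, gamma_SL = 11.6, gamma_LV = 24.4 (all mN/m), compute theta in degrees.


cos(theta) = (gamma_SV - gamma_SL) / gamma_LV
cos(theta) = (28.2 - 11.6) / 24.4
cos(theta) = 0.680328
theta = arccos(0.680328) = 47.13 degrees

47.13


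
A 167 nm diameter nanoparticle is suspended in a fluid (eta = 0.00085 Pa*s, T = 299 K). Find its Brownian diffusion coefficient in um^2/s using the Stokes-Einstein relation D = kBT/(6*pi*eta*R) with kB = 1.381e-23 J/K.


Radius R = 167/2 = 83.5 nm = 8.35e-08 m
D = kB*T / (6*pi*eta*R)
D = 1.381e-23 * 299 / (6 * pi * 0.00085 * 8.35e-08)
D = 3.08644e-12 m^2/s = 3.086 um^2/s

3.086


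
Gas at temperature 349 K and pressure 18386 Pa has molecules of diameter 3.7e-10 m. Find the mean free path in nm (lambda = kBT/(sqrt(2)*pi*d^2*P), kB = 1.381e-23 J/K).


Mean free path: lambda = kB*T / (sqrt(2) * pi * d^2 * P)
lambda = 1.381e-23 * 349 / (sqrt(2) * pi * (3.7e-10)^2 * 18386)
lambda = 4.30986e-07 m
lambda = 430.99 nm

430.99


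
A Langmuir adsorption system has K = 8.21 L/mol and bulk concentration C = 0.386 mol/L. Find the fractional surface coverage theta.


Langmuir isotherm: theta = K*C / (1 + K*C)
K*C = 8.21 * 0.386 = 3.16906
theta = 3.16906 / (1 + 3.16906) = 3.16906 / 4.16906
theta = 0.7601

0.7601


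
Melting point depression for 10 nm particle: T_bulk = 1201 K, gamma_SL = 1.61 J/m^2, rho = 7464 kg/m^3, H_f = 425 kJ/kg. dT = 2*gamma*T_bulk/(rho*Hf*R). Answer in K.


Radius R = 10/2 = 5 nm = 5e-09 m
Convert H_f = 425 kJ/kg = 425000 J/kg
dT = 2 * gamma_SL * T_bulk / (rho * H_f * R)
dT = 2 * 1.61 * 1201 / (7464 * 425000 * 5e-09)
dT = 243.8 K

243.8


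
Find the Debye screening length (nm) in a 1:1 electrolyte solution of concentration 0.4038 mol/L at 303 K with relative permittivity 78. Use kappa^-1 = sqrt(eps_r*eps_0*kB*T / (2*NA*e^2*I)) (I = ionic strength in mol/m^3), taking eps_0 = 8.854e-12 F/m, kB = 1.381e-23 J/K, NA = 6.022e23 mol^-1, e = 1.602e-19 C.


Ionic strength I = 0.4038 * 1^2 * 1000 = 403.8 mol/m^3
kappa^-1 = sqrt(78 * 8.854e-12 * 1.381e-23 * 303 / (2 * 6.022e23 * (1.602e-19)^2 * 403.8))
kappa^-1 = 0.481 nm

0.481


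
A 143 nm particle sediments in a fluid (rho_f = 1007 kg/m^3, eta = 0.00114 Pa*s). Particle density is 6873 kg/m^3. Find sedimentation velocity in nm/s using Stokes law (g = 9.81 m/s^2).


Radius R = 143/2 nm = 7.15e-08 m
Density difference = 6873 - 1007 = 5866 kg/m^3
v = 2 * R^2 * (rho_p - rho_f) * g / (9 * eta)
v = 2 * (7.15e-08)^2 * 5866 * 9.81 / (9 * 0.00114)
v = 5.73464e-08 m/s = 57.3464 nm/s

57.3464


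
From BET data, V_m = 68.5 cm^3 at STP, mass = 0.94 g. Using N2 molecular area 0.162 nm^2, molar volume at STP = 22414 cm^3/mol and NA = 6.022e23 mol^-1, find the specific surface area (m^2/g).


Number of moles in monolayer = V_m / 22414 = 68.5 / 22414 = 0.00305613
Number of molecules = moles * NA = 0.00305613 * 6.022e23
SA = molecules * sigma / mass
SA = (68.5 / 22414) * 6.022e23 * 0.162e-18 / 0.94
SA = 317.2 m^2/g

317.2


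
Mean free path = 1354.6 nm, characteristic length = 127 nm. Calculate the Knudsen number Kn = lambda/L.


Knudsen number Kn = lambda / L
Kn = 1354.6 / 127
Kn = 10.6661

10.6661


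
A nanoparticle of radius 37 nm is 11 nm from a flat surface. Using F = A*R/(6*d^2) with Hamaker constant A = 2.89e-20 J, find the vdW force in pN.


Convert to SI: R = 37 nm = 3.7e-08 m, d = 11 nm = 1.1e-08 m
F = A * R / (6 * d^2)
F = 2.89e-20 * 3.7e-08 / (6 * (1.1e-08)^2)
F = 1.47287e-12 N = 1.473 pN

1.473


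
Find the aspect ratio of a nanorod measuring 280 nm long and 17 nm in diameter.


Aspect ratio AR = length / diameter
AR = 280 / 17
AR = 16.47

16.47


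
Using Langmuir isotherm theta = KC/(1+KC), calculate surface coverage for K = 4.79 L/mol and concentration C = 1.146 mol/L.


Langmuir isotherm: theta = K*C / (1 + K*C)
K*C = 4.79 * 1.146 = 5.48934
theta = 5.48934 / (1 + 5.48934) = 5.48934 / 6.48934
theta = 0.8459

0.8459


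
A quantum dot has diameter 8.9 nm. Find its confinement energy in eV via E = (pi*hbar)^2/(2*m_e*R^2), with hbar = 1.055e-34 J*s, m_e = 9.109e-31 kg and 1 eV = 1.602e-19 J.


Radius R = 8.9/2 = 4.45 nm = 4.45e-09 m
E = (pi * 1.055e-34)^2 / (2 * 9.109e-31 * (4.45e-09)^2)
E(J) = 3.04498e-21
E = E(J) / 1.602e-19 = 0.019 eV

0.019


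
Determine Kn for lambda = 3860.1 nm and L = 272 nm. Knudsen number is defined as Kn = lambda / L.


Knudsen number Kn = lambda / L
Kn = 3860.1 / 272
Kn = 14.1915

14.1915


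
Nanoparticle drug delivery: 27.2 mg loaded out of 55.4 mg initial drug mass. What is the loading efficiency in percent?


Drug loading efficiency = (drug loaded / drug initial) * 100
DLE = 27.2 / 55.4 * 100
DLE = 0.491 * 100
DLE = 49.1%

49.1


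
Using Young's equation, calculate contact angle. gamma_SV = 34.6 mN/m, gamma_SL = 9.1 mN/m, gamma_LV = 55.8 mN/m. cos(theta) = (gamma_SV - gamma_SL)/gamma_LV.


cos(theta) = (gamma_SV - gamma_SL) / gamma_LV
cos(theta) = (34.6 - 9.1) / 55.8
cos(theta) = 0.456989
theta = arccos(0.456989) = 62.81 degrees

62.81


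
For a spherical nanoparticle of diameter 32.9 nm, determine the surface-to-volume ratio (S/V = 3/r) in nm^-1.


Radius r = 32.9/2 = 16.45 nm
S/V = 3 / r = 3 / 16.45
S/V = 0.1824 nm^-1

0.1824


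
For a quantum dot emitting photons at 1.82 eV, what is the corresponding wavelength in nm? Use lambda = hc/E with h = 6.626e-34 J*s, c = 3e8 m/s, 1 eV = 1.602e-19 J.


Convert energy: E = 1.82 eV = 1.82 * 1.602e-19 = 2.91564e-19 J
lambda = h*c / E = 6.626e-34 * 3e8 / 2.91564e-19
lambda = 6.81771e-07 m = 681.8 nm

681.8


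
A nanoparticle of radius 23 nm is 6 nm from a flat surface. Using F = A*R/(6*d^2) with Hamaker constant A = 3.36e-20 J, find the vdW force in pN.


Convert to SI: R = 23 nm = 2.3e-08 m, d = 6 nm = 6e-09 m
F = A * R / (6 * d^2)
F = 3.36e-20 * 2.3e-08 / (6 * (6e-09)^2)
F = 3.57778e-12 N = 3.578 pN

3.578


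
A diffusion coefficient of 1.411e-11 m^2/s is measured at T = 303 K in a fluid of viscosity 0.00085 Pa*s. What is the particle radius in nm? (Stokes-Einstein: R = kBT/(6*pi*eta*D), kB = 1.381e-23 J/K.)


Stokes-Einstein: R = kB*T / (6*pi*eta*D)
R = 1.381e-23 * 303 / (6 * pi * 0.00085 * 1.411e-11)
R = 1.85093e-08 m = 18.51 nm

18.51


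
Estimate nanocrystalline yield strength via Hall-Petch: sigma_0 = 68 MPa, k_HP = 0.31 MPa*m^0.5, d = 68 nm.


d = 68 nm = 6.8e-08 m
sqrt(d) = 0.0002607681
Hall-Petch contribution = k / sqrt(d) = 0.31 / 0.0002607681 = 1188.8 MPa
sigma = sigma_0 + k/sqrt(d) = 68 + 1188.8 = 1256.8 MPa

1256.8


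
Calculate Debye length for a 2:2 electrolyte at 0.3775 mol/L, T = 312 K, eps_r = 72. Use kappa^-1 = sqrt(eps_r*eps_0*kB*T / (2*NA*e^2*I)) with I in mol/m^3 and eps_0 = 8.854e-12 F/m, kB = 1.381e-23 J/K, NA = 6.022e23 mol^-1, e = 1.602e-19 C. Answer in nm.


Ionic strength I = 0.3775 * 2^2 * 1000 = 1510 mol/m^3
kappa^-1 = sqrt(72 * 8.854e-12 * 1.381e-23 * 312 / (2 * 6.022e23 * (1.602e-19)^2 * 1510))
kappa^-1 = 0.243 nm

0.243


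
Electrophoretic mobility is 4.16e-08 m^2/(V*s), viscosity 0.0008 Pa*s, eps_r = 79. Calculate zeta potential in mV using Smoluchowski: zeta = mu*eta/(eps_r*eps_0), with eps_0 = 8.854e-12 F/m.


Smoluchowski equation: zeta = mu * eta / (eps_r * eps_0)
zeta = 4.16e-08 * 0.0008 / (79 * 8.854e-12)
zeta = 0.047579 V = 47.58 mV

47.58


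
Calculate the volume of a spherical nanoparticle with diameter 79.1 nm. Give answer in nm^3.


Radius r = 79.1/2 = 39.55 nm
Volume V = (4/3) * pi * r^3
V = (4/3) * pi * (39.55)^3
V = 259136.19 nm^3

259136.19


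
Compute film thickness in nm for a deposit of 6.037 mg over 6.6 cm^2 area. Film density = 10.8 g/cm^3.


Convert: m = 6.037 mg = 6.0370e-06 kg, A = 6.6 cm^2 = 6.6000e-04 m^2, rho = 10.8 g/cm^3 = 10800 kg/m^3
t = m / (A * rho)
t = 6.0370e-06 / (6.6000e-04 * 10800)
t = 8.4694e-07 m = 846.9 nm

846.9


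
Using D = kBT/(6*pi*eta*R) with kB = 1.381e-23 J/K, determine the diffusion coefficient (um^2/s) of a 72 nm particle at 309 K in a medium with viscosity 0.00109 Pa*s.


Radius R = 72/2 = 36 nm = 3.6e-08 m
D = kB*T / (6*pi*eta*R)
D = 1.381e-23 * 309 / (6 * pi * 0.00109 * 3.6e-08)
D = 5.76929e-12 m^2/s = 5.769 um^2/s

5.769


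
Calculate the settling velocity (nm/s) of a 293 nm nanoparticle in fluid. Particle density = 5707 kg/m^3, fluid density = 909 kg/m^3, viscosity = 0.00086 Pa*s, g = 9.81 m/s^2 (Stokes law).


Radius R = 293/2 nm = 1.465e-07 m
Density difference = 5707 - 909 = 4798 kg/m^3
v = 2 * R^2 * (rho_p - rho_f) * g / (9 * eta)
v = 2 * (1.465e-07)^2 * 4798 * 9.81 / (9 * 0.00086)
v = 2.61032e-07 m/s = 261.0319 nm/s

261.0319


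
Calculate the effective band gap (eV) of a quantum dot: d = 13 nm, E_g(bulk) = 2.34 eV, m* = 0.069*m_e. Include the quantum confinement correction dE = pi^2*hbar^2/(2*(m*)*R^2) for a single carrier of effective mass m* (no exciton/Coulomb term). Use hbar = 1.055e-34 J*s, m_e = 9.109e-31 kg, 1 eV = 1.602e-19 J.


Radius R = 13/2 nm = 6.5e-09 m
Confinement energy dE = pi^2 * hbar^2 / (2 * m_eff * m_e * R^2)
dE = pi^2 * (1.055e-34)^2 / (2 * 0.069 * 9.109e-31 * (6.5e-09)^2) J, divided by 1.602e-19 J/eV
dE = 0.1291 eV
Total band gap = E_g(bulk) + dE = 2.34 + 0.1291 = 2.4691 eV

2.4691


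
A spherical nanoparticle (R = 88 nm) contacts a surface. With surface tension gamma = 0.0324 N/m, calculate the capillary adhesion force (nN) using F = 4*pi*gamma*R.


Convert radius: R = 88 nm = 8.8e-08 m
F = 4 * pi * gamma * R
F = 4 * pi * 0.0324 * 8.8e-08
F = 3.58292e-08 N = 35.8292 nN

35.8292


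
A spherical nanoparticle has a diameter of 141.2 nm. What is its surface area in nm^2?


Radius r = 141.2/2 = 70.6 nm
Surface area SA = 4 * pi * r^2
SA = 4 * pi * (70.6)^2
SA = 62635.32 nm^2

62635.32


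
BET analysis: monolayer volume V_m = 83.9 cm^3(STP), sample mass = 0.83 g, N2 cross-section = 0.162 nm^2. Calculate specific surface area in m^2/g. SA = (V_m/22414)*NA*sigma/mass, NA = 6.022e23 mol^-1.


Number of moles in monolayer = V_m / 22414 = 83.9 / 22414 = 0.0037432
Number of molecules = moles * NA = 0.0037432 * 6.022e23
SA = molecules * sigma / mass
SA = (83.9 / 22414) * 6.022e23 * 0.162e-18 / 0.83
SA = 440.0 m^2/g

440.0


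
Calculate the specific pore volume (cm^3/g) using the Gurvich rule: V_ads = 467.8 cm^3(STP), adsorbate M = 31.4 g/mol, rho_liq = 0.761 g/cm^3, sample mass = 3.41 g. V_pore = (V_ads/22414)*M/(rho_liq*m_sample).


Moles adsorbed n = V_ads / 22414 = 467.8 / 22414 = 2.087088e-02 mol
Liquid volume V_liq = n * M / rho_liq = 2.087088e-02 * 31.4 / 0.761 = 0.86116 cm^3
Specific pore volume V_pore = V_liq / m_sample = 0.86116 / 3.41
V_pore = 0.2525 cm^3/g

0.2525
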